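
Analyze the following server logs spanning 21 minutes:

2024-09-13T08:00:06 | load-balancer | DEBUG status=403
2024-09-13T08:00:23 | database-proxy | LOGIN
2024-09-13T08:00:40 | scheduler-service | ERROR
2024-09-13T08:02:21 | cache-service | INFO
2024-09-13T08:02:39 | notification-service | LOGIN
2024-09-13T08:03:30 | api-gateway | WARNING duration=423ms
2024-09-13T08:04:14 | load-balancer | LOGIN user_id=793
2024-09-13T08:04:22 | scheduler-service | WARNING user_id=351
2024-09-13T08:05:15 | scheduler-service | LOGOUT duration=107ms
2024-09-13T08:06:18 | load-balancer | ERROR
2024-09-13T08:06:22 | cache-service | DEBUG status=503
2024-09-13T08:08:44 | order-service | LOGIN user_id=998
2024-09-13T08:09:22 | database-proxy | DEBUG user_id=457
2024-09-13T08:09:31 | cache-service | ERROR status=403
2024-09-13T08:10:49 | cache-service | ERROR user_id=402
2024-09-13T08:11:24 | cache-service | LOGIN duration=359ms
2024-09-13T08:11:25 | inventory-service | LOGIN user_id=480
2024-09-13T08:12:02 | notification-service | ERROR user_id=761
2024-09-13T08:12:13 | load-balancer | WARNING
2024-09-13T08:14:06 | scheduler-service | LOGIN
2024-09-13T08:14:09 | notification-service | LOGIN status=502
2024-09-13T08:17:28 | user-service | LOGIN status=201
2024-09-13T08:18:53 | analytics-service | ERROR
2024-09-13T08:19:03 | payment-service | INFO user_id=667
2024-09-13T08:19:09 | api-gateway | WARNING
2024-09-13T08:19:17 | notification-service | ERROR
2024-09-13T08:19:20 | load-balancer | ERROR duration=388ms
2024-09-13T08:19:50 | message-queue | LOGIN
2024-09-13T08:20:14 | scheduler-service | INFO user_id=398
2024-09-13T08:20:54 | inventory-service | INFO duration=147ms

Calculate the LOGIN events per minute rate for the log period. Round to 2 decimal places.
0.48

To calculate the rate:

1. Count total LOGIN events: 10
2. Total time period: 21 minutes
3. Rate = 10 / 21 = 0.48 events per minute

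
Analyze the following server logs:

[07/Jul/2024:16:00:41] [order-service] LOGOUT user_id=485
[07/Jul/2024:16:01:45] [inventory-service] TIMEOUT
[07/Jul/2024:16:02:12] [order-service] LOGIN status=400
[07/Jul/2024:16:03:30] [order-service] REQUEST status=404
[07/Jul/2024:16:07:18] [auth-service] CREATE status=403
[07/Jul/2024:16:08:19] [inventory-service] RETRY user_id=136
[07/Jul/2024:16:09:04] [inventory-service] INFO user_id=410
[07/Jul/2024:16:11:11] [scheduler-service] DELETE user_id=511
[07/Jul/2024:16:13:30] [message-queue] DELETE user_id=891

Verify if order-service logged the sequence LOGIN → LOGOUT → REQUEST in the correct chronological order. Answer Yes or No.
No

To verify sequence order:

1. Find all events in sequence LOGIN → LOGOUT → REQUEST for order-service
2. Extract their timestamps
3. Check if timestamps are in ascending order
4. Result: No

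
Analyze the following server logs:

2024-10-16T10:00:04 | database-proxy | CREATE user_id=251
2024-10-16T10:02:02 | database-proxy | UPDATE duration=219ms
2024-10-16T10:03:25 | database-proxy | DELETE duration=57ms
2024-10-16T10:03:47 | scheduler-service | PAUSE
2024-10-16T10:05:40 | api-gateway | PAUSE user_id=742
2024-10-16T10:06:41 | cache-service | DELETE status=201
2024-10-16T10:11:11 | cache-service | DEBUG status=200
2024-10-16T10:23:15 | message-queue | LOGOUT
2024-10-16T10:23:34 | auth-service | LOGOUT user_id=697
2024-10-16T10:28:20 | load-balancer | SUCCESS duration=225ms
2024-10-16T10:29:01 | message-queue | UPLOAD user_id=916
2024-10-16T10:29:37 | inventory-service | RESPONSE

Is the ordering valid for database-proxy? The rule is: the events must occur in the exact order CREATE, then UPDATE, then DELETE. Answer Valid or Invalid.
Valid

To validate ordering:

1. Required order: CREATE → UPDATE → DELETE
2. Rule: the events must occur in the exact order CREATE, then UPDATE, then DELETE
3. Check actual order of events for database-proxy
4. Result: Valid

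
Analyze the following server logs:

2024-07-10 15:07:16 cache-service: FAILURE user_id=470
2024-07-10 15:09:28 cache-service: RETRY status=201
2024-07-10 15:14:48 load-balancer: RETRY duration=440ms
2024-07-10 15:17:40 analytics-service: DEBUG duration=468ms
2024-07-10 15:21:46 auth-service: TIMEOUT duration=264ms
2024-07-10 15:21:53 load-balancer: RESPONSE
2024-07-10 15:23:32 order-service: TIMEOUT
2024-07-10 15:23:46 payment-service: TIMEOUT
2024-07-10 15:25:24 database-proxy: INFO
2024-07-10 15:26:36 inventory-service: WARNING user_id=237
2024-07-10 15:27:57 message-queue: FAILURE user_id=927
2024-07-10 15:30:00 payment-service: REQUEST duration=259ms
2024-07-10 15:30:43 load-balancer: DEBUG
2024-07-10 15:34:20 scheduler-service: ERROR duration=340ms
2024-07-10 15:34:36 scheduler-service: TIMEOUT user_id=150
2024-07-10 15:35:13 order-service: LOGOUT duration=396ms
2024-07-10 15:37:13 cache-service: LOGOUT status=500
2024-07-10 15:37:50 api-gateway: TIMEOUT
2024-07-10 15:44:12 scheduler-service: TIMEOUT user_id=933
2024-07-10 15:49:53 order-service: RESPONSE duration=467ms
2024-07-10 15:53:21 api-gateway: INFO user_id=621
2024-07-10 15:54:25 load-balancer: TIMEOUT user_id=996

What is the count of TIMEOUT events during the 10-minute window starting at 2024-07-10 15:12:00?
1

To count events in the time window:

1. Window boundaries: 2024-07-10 15:12:00 to 2024-07-10 15:22:00
2. Filter for TIMEOUT events within this window
3. Count matching events: 1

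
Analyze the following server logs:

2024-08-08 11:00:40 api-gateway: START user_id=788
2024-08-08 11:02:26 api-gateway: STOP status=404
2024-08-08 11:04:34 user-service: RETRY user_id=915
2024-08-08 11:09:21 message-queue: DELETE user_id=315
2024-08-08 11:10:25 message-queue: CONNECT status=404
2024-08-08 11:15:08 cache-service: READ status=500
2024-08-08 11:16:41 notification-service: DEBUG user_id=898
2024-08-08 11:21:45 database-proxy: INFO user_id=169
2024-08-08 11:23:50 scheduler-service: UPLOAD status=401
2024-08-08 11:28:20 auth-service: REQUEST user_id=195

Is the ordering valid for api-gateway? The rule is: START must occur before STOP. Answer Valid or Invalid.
Valid

To validate ordering:

1. Required order: START → STOP
2. Rule: START must occur before STOP
3. Check actual order of events for api-gateway
4. Result: Valid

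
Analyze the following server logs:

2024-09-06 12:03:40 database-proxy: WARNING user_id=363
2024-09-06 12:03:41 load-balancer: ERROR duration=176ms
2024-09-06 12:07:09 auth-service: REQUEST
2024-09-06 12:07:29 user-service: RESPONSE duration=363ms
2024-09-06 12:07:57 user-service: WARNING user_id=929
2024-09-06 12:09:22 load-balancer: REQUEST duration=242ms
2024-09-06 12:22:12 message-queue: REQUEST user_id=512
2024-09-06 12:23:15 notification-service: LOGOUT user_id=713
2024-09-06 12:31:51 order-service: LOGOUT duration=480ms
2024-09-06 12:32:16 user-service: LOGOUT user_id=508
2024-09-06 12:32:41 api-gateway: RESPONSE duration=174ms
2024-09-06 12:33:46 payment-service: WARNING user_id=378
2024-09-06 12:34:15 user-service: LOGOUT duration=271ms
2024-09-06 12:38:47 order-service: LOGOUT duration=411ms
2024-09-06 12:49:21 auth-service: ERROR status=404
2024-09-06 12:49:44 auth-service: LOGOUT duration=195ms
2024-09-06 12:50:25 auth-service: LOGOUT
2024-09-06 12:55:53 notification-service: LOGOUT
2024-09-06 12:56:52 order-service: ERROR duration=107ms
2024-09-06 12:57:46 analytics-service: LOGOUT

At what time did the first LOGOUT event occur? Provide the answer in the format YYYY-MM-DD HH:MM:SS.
2024-09-06 12:23:15

To find the first event:

1. Filter for all LOGOUT events
2. Sort by timestamp
3. Select the first one
4. Timestamp: 2024-09-06 12:23:15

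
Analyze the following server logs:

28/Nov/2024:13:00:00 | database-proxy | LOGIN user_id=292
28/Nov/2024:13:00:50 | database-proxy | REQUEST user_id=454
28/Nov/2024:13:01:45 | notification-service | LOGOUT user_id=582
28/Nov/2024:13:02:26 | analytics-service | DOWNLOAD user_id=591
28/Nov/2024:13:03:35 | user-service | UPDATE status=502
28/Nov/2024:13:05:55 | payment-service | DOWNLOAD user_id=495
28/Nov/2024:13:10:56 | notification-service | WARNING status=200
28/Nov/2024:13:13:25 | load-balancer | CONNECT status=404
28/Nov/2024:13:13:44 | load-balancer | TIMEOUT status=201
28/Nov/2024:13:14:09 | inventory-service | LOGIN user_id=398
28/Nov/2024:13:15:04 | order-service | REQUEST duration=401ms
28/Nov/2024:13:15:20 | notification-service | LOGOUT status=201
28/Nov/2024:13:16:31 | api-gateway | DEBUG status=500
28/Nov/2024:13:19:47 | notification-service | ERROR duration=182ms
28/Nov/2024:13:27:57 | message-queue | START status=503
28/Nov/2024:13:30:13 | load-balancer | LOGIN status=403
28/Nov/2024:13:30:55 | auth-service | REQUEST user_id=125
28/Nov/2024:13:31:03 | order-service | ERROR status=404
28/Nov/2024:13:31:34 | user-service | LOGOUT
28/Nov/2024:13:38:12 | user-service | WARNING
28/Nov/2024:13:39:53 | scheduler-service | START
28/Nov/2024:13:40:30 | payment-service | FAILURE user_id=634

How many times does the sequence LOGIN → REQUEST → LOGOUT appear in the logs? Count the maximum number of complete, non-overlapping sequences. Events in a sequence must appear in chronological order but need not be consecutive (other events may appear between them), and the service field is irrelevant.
3

To count sequences:

1. Look for pattern: LOGIN → REQUEST → LOGOUT
2. Greedily scan the log in chronological order, matching each sequence element in turn (ignoring service)
3. Each time the full pattern completes, increment the count and restart matching from the next event
4. Complete non-overlapping sequences found: 3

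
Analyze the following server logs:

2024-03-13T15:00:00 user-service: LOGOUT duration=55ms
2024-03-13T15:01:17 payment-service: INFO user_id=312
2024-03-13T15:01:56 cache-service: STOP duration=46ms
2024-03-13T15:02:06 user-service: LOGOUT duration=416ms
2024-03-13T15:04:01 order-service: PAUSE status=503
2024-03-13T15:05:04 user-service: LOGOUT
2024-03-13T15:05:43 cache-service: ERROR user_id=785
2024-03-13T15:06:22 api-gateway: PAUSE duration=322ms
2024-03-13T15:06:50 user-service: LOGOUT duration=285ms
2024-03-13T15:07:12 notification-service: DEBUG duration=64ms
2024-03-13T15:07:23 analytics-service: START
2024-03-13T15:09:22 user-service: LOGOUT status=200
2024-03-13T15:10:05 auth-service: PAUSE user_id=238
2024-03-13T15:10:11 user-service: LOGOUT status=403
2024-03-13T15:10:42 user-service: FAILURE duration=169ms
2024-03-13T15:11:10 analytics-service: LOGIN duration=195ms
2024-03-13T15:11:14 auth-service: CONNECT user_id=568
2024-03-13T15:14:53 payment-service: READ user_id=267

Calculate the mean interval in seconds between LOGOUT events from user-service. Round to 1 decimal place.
122.2

To calculate average interval:

1. Find all LOGOUT events for user-service in order
2. Calculate time gaps between consecutive events
3. Compute mean of gaps: 611 / 5 = 122.2 seconds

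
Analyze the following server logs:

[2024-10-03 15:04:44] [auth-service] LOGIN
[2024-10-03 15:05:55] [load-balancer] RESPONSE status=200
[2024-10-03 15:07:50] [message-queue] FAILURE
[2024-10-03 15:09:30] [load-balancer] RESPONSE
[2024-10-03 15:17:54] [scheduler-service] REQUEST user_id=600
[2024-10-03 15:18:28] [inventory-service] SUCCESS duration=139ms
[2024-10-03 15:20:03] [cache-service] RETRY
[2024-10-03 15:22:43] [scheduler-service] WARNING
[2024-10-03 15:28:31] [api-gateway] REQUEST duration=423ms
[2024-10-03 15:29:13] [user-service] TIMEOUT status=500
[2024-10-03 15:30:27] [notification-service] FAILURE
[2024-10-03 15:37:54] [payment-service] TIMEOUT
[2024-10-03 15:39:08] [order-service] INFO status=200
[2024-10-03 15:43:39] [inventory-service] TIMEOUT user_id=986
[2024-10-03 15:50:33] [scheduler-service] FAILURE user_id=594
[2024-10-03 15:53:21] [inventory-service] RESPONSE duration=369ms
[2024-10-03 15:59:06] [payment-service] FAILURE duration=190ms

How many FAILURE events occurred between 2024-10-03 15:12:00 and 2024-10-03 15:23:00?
0

To count events in the time window:

1. Window boundaries: 2024-10-03 15:12:00 to 2024-10-03 15:23:00
2. Filter for FAILURE events within this window
3. Count matching events: 0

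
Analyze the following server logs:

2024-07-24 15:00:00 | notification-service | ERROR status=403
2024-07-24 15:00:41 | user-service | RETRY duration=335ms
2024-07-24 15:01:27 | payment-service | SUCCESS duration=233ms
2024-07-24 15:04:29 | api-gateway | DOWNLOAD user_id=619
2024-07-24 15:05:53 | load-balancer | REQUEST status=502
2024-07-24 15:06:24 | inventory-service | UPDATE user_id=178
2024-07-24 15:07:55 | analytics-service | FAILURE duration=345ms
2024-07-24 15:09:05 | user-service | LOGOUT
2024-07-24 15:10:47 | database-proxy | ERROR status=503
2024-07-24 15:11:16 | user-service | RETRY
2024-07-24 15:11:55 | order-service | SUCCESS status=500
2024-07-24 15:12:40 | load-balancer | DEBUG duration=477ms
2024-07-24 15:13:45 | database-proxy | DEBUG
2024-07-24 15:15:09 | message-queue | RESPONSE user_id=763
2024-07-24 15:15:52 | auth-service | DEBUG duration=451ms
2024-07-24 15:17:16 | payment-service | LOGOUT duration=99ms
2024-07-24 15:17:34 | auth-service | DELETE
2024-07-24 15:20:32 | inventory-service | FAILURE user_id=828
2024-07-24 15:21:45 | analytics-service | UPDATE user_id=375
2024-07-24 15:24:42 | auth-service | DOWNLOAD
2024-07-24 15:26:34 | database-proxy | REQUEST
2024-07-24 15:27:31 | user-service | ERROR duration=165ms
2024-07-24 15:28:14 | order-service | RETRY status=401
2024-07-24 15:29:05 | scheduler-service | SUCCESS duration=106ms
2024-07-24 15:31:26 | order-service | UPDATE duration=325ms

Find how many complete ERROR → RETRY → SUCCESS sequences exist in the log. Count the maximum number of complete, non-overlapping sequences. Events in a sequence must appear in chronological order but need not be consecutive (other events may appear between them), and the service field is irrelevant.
3

To count sequences:

1. Look for pattern: ERROR → RETRY → SUCCESS
2. Greedily scan the log in chronological order, matching each sequence element in turn (ignoring service)
3. Each time the full pattern completes, increment the count and restart matching from the next event
4. Complete non-overlapping sequences found: 3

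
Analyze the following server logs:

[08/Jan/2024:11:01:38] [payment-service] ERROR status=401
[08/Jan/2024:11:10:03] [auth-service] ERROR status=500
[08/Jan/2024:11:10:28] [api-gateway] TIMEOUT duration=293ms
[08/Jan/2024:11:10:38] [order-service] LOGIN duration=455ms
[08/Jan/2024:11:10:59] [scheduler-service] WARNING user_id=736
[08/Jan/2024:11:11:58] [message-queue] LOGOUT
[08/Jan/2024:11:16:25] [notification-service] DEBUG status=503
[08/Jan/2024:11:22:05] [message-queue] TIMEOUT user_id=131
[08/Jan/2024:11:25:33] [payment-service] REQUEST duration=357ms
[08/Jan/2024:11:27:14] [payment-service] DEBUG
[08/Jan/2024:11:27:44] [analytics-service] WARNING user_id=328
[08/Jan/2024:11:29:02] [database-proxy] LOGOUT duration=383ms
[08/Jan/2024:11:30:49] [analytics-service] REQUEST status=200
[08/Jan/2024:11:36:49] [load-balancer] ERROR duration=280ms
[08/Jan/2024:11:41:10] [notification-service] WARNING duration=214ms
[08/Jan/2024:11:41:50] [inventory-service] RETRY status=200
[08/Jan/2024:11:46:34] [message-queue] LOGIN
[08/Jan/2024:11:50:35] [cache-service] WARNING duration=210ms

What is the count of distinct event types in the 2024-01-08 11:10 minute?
4

To count unique event types:

1. Filter events in the minute starting at 2024-01-08 11:10
2. Extract event types from matching entries
3. Count unique types: 4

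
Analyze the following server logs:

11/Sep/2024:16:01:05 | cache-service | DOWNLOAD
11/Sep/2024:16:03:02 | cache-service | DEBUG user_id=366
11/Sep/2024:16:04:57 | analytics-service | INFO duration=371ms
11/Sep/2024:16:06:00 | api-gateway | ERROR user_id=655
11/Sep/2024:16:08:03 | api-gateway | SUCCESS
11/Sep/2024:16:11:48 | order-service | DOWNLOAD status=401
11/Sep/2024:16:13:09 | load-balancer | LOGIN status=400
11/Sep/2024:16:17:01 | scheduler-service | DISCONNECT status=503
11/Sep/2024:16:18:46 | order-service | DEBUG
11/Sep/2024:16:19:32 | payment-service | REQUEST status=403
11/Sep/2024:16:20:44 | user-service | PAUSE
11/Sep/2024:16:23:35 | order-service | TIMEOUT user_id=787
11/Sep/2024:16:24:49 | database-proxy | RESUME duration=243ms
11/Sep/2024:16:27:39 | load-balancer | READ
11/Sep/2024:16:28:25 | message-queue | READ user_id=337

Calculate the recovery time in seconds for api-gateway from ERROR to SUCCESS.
123

To calculate recovery time:

1. Find ERROR event for api-gateway: 11/Sep/2024:16:06:00
2. Find next SUCCESS event for api-gateway: 11/Sep/2024:16:08:03
3. Recovery time: 11/Sep/2024:16:08:03 - 11/Sep/2024:16:06:00 = 123 seconds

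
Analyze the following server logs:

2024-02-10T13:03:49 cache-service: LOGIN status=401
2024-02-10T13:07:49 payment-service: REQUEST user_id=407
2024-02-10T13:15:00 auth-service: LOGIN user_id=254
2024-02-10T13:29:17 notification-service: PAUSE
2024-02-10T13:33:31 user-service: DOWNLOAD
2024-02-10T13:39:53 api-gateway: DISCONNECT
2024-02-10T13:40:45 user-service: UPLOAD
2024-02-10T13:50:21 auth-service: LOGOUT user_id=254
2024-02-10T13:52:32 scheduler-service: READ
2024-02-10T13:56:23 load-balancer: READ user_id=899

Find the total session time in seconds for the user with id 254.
2121

To calculate session duration:

1. Find LOGIN event for user_id=254: 2024-02-10T13:15:00
2. Find LOGOUT event for user_id=254: 2024-02-10T13:50:21
3. Session duration: 2024-02-10T13:50:21 - 2024-02-10T13:15:00 = 2121 seconds (35 minutes)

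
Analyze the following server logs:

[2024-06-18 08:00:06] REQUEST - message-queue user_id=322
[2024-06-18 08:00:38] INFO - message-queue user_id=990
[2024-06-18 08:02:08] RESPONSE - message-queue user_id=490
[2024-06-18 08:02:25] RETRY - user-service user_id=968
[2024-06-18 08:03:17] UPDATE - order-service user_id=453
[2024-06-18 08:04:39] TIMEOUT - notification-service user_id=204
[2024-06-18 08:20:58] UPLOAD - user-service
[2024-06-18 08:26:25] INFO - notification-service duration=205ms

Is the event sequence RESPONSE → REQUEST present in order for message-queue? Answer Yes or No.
No

To verify sequence order:

1. Find all events in sequence RESPONSE → REQUEST for message-queue
2. Extract their timestamps
3. Check if timestamps are in ascending order
4. Result: No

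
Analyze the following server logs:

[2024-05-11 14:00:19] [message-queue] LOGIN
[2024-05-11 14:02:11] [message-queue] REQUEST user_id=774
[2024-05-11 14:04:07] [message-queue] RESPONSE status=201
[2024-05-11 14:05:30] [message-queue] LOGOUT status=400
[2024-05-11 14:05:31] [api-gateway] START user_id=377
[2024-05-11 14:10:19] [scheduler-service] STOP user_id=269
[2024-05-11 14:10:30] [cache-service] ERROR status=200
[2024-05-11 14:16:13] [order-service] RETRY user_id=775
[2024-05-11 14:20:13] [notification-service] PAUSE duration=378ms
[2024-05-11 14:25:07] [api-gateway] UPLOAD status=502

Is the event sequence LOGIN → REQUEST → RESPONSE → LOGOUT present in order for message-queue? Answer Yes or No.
Yes

To verify sequence order:

1. Find all events in sequence LOGIN → REQUEST → RESPONSE → LOGOUT for message-queue
2. Extract their timestamps
3. Check if timestamps are in ascending order
4. Result: Yes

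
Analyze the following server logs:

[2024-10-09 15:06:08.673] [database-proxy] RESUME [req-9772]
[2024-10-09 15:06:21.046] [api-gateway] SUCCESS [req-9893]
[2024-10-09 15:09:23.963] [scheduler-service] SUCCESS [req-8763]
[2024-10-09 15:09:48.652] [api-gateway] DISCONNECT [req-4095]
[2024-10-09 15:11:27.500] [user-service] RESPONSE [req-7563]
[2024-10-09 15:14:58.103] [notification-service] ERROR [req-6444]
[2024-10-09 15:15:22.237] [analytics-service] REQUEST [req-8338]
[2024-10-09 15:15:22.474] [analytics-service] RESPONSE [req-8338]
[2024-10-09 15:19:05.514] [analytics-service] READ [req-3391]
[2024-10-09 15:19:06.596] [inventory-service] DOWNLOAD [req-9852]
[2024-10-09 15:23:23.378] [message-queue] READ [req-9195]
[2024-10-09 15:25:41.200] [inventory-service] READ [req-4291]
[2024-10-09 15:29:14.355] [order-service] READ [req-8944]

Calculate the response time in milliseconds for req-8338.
237

To calculate latency:

1. Find REQUEST with id req-8338: 2024-10-09 15:15:22.237
2. Find RESPONSE with id req-8338: 2024-10-09 15:15:22.474
3. Latency: 2024-10-09 15:15:22.474 - 2024-10-09 15:15:22.237 = 237ms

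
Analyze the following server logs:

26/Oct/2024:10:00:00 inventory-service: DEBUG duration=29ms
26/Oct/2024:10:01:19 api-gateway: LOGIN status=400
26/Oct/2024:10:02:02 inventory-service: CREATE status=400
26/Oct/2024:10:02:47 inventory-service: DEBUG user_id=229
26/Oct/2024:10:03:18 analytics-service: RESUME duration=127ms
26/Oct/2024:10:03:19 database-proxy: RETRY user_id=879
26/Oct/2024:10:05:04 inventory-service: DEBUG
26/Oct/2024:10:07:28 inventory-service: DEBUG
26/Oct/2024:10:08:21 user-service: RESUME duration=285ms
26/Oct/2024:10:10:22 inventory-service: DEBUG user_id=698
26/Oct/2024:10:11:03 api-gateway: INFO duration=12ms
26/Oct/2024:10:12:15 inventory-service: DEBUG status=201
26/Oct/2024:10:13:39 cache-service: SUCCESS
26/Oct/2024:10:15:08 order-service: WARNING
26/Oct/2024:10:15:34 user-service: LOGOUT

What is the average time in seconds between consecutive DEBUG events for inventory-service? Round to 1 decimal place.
147.0

To calculate average interval:

1. Find all DEBUG events for inventory-service in order
2. Calculate time gaps between consecutive events
3. Compute mean of gaps: 735 / 5 = 147.0 seconds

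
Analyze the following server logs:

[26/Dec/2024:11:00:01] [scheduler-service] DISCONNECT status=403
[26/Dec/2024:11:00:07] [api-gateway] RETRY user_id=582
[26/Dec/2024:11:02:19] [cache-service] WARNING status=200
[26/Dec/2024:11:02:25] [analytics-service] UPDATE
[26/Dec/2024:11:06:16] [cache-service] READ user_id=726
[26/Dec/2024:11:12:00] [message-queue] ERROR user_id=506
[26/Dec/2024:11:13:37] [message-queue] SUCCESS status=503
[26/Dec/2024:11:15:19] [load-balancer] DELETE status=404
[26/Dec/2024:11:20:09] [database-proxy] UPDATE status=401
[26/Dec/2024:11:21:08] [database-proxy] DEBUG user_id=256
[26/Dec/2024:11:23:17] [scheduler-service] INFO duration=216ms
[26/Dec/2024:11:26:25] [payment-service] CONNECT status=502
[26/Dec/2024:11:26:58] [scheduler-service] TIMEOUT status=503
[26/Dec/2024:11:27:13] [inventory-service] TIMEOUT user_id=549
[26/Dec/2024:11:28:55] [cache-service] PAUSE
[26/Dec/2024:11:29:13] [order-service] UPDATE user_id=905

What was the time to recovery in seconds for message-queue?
97

To calculate recovery time:

1. Find ERROR event for message-queue: 26/Dec/2024:11:12:00
2. Find next SUCCESS event for message-queue: 26/Dec/2024:11:13:37
3. Recovery time: 26/Dec/2024:11:13:37 - 26/Dec/2024:11:12:00 = 97 seconds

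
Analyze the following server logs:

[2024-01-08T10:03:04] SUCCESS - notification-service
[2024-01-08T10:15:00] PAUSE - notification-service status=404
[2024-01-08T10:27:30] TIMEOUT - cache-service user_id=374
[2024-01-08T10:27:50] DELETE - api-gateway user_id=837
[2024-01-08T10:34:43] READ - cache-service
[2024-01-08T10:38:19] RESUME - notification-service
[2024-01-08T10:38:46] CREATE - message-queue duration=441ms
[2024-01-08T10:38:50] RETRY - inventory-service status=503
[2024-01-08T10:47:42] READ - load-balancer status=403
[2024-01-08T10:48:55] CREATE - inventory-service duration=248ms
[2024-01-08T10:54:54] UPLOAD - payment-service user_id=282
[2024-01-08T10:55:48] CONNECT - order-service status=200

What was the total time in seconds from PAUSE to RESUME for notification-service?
1399

To calculate state duration:

1. Find PAUSE event for notification-service: 2024-01-08T10:15:00
2. Find RESUME event for notification-service: 2024-01-08T10:38:19
3. Calculate duration: 2024-01-08T10:38:19 - 2024-01-08T10:15:00 = 1399 seconds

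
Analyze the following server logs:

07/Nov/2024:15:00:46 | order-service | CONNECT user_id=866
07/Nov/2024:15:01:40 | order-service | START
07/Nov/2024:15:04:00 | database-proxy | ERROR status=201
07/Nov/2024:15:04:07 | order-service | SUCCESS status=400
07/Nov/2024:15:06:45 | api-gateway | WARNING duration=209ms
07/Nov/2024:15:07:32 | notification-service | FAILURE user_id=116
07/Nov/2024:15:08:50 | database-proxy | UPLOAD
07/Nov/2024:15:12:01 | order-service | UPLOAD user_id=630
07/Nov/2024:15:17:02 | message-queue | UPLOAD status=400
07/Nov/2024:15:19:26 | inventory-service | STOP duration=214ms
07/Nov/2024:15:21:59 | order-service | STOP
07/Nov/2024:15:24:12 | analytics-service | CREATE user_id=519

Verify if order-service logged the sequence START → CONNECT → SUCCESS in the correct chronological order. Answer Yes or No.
No

To verify sequence order:

1. Find all events in sequence START → CONNECT → SUCCESS for order-service
2. Extract their timestamps
3. Check if timestamps are in ascending order
4. Result: No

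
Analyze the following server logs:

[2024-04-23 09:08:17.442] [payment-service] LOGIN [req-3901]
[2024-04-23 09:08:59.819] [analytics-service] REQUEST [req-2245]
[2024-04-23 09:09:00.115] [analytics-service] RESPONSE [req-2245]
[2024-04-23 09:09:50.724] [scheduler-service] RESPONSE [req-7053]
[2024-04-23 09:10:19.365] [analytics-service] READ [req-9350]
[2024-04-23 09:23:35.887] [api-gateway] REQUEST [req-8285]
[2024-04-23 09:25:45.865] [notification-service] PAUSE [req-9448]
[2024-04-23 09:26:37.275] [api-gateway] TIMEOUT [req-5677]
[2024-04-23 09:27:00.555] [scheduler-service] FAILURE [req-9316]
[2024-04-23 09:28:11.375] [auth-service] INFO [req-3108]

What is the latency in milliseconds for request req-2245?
296

To calculate latency:

1. Find REQUEST with id req-2245: 2024-04-23 09:08:59.819
2. Find RESPONSE with id req-2245: 2024-04-23 09:09:00.115
3. Latency: 2024-04-23 09:09:00.115 - 2024-04-23 09:08:59.819 = 296ms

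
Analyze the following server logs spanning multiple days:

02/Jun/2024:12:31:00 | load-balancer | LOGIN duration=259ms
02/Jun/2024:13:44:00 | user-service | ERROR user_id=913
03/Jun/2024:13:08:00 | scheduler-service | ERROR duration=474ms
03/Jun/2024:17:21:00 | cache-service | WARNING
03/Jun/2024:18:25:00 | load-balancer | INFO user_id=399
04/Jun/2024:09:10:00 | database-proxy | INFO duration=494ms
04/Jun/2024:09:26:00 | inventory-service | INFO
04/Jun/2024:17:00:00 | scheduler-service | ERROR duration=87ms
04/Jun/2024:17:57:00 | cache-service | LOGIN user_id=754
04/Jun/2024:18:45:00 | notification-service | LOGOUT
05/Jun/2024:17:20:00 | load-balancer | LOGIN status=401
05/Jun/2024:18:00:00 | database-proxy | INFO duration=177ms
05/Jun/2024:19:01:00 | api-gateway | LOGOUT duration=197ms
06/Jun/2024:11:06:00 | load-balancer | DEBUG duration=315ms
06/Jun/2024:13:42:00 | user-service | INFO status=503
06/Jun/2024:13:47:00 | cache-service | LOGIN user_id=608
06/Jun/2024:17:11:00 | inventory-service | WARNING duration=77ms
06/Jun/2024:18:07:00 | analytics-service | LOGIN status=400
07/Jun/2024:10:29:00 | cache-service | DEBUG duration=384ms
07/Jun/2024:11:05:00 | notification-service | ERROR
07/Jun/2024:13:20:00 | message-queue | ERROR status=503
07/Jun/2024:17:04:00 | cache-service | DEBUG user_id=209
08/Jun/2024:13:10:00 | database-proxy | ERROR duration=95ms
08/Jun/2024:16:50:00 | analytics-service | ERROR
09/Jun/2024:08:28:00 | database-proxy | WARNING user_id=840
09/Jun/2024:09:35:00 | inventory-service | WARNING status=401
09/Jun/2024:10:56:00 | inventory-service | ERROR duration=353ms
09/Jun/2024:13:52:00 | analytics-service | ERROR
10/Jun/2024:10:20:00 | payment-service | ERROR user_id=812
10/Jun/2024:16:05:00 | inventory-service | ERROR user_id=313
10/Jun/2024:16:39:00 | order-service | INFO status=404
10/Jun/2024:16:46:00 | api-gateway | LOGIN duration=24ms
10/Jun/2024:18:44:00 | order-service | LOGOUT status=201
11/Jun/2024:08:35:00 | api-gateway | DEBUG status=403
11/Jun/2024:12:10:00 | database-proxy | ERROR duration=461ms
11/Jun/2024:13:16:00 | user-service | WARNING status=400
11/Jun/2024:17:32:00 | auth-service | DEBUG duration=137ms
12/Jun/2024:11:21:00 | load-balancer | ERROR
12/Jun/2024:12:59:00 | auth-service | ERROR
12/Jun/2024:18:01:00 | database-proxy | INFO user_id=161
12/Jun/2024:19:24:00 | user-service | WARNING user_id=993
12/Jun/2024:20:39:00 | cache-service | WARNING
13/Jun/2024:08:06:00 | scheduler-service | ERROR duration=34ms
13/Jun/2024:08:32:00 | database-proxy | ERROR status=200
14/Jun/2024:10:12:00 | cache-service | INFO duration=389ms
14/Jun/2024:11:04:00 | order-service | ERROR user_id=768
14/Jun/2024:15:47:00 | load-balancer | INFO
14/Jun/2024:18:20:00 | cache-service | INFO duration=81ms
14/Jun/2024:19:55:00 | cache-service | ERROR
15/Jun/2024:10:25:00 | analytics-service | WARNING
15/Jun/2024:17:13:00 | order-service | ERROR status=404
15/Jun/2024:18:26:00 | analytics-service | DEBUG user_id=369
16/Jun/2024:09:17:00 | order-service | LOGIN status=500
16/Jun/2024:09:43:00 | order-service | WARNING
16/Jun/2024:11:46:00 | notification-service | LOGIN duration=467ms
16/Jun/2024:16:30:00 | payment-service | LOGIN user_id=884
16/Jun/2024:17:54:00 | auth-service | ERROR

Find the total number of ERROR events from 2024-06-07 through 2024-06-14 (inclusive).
15

To filter by date range:

1. Date range: 2024-06-07 through 2024-06-14, both dates inclusive
2. Filter for ERROR events whose date falls in this range
3. Count matching events: 15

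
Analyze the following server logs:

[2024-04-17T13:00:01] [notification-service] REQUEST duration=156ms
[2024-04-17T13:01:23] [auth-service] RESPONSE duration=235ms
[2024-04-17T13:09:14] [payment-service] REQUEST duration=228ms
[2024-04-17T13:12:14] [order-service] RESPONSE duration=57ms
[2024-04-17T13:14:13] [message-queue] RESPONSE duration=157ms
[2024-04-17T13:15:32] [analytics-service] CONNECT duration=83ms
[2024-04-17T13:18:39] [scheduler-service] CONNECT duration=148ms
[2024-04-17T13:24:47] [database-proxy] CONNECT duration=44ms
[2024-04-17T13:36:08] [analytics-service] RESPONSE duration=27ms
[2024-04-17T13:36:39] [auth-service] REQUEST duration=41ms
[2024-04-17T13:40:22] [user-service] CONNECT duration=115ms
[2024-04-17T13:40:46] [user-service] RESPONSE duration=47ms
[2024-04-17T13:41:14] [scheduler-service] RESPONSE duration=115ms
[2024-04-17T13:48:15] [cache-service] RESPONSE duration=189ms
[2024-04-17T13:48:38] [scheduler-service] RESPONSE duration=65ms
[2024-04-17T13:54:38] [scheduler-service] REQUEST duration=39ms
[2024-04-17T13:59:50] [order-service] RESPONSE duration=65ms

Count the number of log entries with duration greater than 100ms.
8

To count timeouts:

1. Threshold: 100ms
2. Extract duration from each log entry
3. Count entries where duration > 100
4. Timeout count: 8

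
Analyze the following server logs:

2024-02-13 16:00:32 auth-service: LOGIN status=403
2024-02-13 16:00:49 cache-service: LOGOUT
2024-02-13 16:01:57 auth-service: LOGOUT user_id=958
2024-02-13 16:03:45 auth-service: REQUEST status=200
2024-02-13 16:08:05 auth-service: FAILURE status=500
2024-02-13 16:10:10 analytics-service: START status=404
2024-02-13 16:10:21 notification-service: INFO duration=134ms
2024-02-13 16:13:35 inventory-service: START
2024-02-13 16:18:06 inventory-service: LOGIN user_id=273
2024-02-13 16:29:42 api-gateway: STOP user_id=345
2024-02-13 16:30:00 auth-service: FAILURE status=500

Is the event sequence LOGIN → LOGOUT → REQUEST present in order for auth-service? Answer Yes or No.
Yes

To verify sequence order:

1. Find all events in sequence LOGIN → LOGOUT → REQUEST for auth-service
2. Extract their timestamps
3. Check if timestamps are in ascending order
4. Result: Yes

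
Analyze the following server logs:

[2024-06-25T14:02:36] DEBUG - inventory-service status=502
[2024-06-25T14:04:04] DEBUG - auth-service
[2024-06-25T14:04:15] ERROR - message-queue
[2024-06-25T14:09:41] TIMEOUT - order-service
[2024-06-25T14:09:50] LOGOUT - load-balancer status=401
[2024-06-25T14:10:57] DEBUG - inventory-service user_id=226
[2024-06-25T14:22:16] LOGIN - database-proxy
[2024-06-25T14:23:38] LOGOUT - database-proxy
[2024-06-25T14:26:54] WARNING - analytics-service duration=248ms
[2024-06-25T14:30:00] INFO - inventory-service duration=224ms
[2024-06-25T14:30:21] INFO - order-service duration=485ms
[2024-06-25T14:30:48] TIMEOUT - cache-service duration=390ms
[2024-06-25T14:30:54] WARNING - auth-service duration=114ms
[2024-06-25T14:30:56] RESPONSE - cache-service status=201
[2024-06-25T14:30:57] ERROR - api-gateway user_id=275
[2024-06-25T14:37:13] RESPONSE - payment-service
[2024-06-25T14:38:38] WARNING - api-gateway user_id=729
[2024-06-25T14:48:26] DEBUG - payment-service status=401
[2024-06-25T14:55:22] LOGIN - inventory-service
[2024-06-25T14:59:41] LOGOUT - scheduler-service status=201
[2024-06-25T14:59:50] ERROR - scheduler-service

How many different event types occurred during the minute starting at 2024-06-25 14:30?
5

To count unique event types:

1. Filter events in the minute starting at 2024-06-25 14:30
2. Extract event types from matching entries
3. Count unique types: 5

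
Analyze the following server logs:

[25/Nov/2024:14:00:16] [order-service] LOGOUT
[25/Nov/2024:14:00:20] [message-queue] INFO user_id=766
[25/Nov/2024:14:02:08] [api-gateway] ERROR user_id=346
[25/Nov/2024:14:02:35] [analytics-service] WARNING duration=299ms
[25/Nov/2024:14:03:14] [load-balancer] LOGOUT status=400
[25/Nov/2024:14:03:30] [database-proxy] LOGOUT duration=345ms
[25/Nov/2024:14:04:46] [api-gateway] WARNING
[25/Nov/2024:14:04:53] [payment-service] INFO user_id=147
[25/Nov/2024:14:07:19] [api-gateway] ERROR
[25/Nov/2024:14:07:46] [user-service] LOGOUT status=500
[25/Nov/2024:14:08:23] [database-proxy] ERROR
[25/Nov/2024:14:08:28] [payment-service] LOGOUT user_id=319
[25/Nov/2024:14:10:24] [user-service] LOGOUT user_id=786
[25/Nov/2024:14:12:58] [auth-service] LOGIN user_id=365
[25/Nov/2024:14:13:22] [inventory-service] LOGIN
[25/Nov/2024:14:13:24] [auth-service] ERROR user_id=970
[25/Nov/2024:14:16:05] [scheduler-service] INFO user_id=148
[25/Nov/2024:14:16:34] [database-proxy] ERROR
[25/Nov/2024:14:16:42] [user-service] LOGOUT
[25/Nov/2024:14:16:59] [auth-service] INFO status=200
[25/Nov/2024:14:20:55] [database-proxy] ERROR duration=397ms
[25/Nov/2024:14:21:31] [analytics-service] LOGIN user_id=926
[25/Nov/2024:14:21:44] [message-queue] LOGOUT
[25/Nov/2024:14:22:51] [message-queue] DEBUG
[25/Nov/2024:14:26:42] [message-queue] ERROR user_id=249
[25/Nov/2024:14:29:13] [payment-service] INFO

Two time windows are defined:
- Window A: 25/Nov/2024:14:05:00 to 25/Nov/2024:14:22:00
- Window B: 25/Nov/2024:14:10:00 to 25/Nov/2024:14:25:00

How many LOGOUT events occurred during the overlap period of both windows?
3

To find overlap events:

1. Window A: 25/Nov/2024:14:05:00 to 25/Nov/2024:14:22:00
2. Window B: 25/Nov/2024:14:10:00 to 25/Nov/2024:14:25:00
3. Overlap period: 25/Nov/2024:14:10:00 to 25/Nov/2024:14:22:00
4. Count LOGOUT events in overlap: 3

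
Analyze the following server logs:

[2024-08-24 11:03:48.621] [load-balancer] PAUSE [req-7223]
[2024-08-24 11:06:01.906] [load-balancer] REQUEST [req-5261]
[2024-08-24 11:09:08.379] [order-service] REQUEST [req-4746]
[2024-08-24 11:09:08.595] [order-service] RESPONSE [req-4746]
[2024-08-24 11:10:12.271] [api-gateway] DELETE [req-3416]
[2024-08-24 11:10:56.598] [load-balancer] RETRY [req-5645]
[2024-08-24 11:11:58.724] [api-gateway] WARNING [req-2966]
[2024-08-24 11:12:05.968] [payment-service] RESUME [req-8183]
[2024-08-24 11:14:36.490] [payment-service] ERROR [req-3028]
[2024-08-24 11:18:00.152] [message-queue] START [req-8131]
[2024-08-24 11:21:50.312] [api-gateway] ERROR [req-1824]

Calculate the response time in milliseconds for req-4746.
216

To calculate latency:

1. Find REQUEST with id req-4746: 2024-08-24 11:09:08.379
2. Find RESPONSE with id req-4746: 2024-08-24 11:09:08.595
3. Latency: 2024-08-24 11:09:08.595 - 2024-08-24 11:09:08.379 = 216ms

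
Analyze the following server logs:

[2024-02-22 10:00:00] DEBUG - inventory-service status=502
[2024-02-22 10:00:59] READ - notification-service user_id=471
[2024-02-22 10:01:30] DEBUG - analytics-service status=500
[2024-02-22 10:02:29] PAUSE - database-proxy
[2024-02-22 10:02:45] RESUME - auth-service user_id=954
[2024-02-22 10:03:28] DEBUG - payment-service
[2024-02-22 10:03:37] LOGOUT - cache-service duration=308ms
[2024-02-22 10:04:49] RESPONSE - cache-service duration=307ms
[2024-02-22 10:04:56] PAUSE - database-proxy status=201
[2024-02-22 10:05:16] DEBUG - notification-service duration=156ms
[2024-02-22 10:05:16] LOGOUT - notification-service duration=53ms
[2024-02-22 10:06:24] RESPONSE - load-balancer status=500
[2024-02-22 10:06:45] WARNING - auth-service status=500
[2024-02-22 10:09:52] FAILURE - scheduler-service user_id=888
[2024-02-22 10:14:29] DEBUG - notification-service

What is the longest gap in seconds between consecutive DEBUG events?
553

To find the longest gap:

1. Extract all DEBUG events in chronological order
2. Calculate time differences between consecutive events
3. Find the maximum difference
4. Longest gap: 553 seconds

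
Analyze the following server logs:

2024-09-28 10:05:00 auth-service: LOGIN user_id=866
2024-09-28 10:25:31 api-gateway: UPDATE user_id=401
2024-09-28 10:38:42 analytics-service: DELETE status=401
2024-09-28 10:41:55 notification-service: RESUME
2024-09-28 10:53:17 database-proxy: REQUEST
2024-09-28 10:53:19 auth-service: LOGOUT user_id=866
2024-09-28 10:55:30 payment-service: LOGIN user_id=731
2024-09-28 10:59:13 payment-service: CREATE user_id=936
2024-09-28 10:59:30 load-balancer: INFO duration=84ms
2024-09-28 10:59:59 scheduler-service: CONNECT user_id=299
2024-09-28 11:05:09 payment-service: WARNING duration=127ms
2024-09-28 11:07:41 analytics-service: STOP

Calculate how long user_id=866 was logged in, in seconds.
2899

To calculate session duration:

1. Find LOGIN event for user_id=866: 2024-09-28 10:05:00
2. Find LOGOUT event for user_id=866: 2024-09-28 10:53:19
3. Session duration: 2024-09-28 10:53:19 - 2024-09-28 10:05:00 = 2899 seconds (48 minutes)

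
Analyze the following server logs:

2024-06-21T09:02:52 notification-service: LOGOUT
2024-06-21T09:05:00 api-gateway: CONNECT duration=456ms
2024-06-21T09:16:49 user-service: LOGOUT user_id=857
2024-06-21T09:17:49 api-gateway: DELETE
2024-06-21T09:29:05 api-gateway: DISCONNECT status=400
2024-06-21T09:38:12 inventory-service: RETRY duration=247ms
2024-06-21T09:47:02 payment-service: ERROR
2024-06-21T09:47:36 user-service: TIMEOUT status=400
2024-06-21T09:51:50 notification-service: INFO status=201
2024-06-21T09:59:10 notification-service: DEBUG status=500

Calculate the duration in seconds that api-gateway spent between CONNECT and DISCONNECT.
1445

To calculate state duration:

1. Find CONNECT event for api-gateway: 2024-06-21T09:05:00
2. Find DISCONNECT event for api-gateway: 2024-06-21T09:29:05
3. Calculate duration: 2024-06-21T09:29:05 - 2024-06-21T09:05:00 = 1445 seconds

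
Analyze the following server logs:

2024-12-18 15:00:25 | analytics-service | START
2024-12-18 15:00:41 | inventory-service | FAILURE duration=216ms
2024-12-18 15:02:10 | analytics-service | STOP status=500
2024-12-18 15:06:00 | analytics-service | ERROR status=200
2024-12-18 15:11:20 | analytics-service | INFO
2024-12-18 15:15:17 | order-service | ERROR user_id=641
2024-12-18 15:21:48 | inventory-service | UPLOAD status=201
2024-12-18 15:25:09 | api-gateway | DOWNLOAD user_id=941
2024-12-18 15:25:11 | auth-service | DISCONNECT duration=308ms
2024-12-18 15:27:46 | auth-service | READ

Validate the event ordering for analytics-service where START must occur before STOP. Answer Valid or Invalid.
Valid

To validate ordering:

1. Required order: START → STOP
2. Rule: START must occur before STOP
3. Check actual order of events for analytics-service
4. Result: Valid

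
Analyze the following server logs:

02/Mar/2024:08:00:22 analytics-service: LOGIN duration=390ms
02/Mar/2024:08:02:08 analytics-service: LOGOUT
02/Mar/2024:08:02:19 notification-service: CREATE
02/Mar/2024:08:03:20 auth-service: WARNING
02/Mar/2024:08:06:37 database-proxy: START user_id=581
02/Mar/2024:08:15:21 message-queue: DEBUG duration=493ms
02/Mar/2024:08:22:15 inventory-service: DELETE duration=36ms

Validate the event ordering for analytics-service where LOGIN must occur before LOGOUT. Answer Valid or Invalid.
Valid

To validate ordering:

1. Required order: LOGIN → LOGOUT
2. Rule: LOGIN must occur before LOGOUT
3. Check actual order of events for analytics-service
4. Result: Valid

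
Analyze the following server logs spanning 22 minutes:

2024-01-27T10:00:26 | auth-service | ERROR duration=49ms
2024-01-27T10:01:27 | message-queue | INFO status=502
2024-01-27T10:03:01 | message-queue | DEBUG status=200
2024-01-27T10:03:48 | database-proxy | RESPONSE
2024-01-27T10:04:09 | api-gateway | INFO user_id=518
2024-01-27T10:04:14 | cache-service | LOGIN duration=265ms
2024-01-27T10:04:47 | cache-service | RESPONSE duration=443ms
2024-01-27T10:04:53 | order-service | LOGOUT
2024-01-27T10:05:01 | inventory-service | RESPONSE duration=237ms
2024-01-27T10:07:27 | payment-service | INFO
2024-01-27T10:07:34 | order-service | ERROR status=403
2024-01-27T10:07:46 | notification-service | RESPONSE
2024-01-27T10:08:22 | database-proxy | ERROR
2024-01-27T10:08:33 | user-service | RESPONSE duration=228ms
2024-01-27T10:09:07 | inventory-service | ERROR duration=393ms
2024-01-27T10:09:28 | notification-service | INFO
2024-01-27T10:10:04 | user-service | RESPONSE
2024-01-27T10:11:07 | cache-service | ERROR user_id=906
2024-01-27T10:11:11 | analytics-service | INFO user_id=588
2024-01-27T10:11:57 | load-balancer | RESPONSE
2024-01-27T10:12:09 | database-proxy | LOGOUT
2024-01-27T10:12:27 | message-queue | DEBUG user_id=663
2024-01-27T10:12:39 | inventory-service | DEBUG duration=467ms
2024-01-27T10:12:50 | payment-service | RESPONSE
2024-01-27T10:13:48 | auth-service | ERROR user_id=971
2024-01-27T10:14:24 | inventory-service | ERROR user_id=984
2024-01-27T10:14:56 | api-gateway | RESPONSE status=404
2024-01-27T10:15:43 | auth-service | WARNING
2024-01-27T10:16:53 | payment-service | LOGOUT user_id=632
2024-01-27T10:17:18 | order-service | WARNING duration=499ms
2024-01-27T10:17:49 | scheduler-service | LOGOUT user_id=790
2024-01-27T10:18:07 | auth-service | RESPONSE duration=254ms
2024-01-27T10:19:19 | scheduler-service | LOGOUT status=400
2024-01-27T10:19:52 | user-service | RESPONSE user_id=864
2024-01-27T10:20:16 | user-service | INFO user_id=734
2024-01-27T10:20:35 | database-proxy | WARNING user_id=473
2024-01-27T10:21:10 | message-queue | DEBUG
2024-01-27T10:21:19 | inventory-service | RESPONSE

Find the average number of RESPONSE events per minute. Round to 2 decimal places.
0.55

To calculate the rate:

1. Count total RESPONSE events: 12
2. Total time period: 22 minutes
3. Rate = 12 / 22 = 0.55 events per minute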